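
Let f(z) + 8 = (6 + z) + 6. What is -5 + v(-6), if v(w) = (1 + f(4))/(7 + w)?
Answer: 4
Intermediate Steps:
f(z) = 4 + z (f(z) = -8 + ((6 + z) + 6) = -8 + (12 + z) = 4 + z)
v(w) = 9/(7 + w) (v(w) = (1 + (4 + 4))/(7 + w) = (1 + 8)/(7 + w) = 9/(7 + w))
-5 + v(-6) = -5 + 9/(7 - 6) = -5 + 9/1 = -5 + 9*1 = -5 + 9 = 4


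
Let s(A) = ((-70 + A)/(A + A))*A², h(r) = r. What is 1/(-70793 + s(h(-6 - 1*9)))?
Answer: -2/140311 ≈ -1.4254e-5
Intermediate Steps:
s(A) = A*(-70 + A)/2 (s(A) = ((-70 + A)/((2*A)))*A² = ((-70 + A)*(1/(2*A)))*A² = ((-70 + A)/(2*A))*A² = A*(-70 + A)/2)
1/(-70793 + s(h(-6 - 1*9))) = 1/(-70793 + (-6 - 1*9)*(-70 + (-6 - 1*9))/2) = 1/(-70793 + (-6 - 9)*(-70 + (-6 - 9))/2) = 1/(-70793 + (½)*(-15)*(-70 - 15)) = 1/(-70793 + (½)*(-15)*(-85)) = 1/(-70793 + 1275/2) = 1/(-140311/2) = -2/140311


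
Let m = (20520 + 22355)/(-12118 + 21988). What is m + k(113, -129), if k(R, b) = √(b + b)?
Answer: 1225/282 + I*√258 ≈ 4.344 + 16.062*I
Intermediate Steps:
m = 1225/282 (m = 42875/9870 = 42875*(1/9870) = 1225/282 ≈ 4.3440)
k(R, b) = √2*√b (k(R, b) = √(2*b) = √2*√b)
m + k(113, -129) = 1225/282 + √2*√(-129) = 1225/282 + √2*(I*√129) = 1225/282 + I*√258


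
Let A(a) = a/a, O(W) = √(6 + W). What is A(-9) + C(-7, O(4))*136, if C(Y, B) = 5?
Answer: 681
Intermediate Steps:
A(a) = 1
A(-9) + C(-7, O(4))*136 = 1 + 5*136 = 1 + 680 = 681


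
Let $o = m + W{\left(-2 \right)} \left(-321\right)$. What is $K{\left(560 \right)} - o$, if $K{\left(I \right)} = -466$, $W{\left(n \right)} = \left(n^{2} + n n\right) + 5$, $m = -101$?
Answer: $3808$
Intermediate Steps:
$W{\left(n \right)} = 5 + 2 n^{2}$ ($W{\left(n \right)} = \left(n^{2} + n^{2}\right) + 5 = 2 n^{2} + 5 = 5 + 2 n^{2}$)
$o = -4274$ ($o = -101 + \left(5 + 2 \left(-2\right)^{2}\right) \left(-321\right) = -101 + \left(5 + 2 \cdot 4\right) \left(-321\right) = -101 + \left(5 + 8\right) \left(-321\right) = -101 + 13 \left(-321\right) = -101 - 4173 = -4274$)
$K{\left(560 \right)} - o = -466 - -4274 = -466 + 4274 = 3808$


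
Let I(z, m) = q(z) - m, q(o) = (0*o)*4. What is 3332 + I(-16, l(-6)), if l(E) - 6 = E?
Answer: 3332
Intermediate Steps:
q(o) = 0 (q(o) = 0*4 = 0)
l(E) = 6 + E
I(z, m) = -m (I(z, m) = 0 - m = -m)
3332 + I(-16, l(-6)) = 3332 - (6 - 6) = 3332 - 1*0 = 3332 + 0 = 3332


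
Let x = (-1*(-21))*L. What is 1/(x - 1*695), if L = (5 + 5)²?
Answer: 1/1405 ≈ 0.00071174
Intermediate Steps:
L = 100 (L = 10² = 100)
x = 2100 (x = -1*(-21)*100 = 21*100 = 2100)
1/(x - 1*695) = 1/(2100 - 1*695) = 1/(2100 - 695) = 1/1405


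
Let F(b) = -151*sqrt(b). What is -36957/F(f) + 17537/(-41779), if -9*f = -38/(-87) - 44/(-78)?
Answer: -17537/41779 - 110871*I*sqrt(320073)/85466 ≈ -0.41976 - 733.92*I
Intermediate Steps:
f = -1132/10179 (f = -(-38/(-87) - 44/(-78))/9 = -(-38*(-1/87) - 44*(-1/78))/9 = -(38/87 + 22/39)/9 = -1/9*1132/1131 = -1132/10179 ≈ -0.11121)
-36957/F(f) + 17537/(-41779) = -36957*3*I*sqrt(320073)/85466 + 17537/(-41779) = -36957*3*I*sqrt(320073)/85466 + 17537*(-1/41779) = -36957*3*I*sqrt(320073)/85466 - 17537/41779 = -110871*I*sqrt(320073)/85466 - 17537/41779 = -17537/41779 - 110871*I*sqrt(320073)/85466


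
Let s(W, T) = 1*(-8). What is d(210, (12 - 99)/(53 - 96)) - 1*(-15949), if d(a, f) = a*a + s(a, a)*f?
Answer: 2581411/43 ≈ 60033.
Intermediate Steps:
s(W, T) = -8
d(a, f) = a**2 - 8*f (d(a, f) = a*a - 8*f = a**2 - 8*f)
d(210, (12 - 99)/(53 - 96)) - 1*(-15949) = (210**2 - 8*(12 - 99)/(53 - 96)) - 1*(-15949) = (44100 - (-696)/(-43)) + 15949 = (44100 - (-696)*(-1)/43) + 15949 = (44100 - 8*87/43) + 15949 = (44100 - 696/43) + 15949 = 1895604/43 + 15949 = 2581411/43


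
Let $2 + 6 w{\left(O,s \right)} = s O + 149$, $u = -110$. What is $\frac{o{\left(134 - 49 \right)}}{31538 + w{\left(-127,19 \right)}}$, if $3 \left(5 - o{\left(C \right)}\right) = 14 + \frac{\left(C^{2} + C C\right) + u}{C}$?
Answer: $- \frac{2851}{1589177} \approx -0.001794$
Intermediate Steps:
$w{\left(O,s \right)} = \frac{49}{2} + \frac{O s}{6}$ ($w{\left(O,s \right)} = - \frac{1}{3} + \frac{s O + 149}{6} = - \frac{1}{3} + \frac{O s + 149}{6} = - \frac{1}{3} + \frac{149 + O s}{6} = - \frac{1}{3} + \left(\frac{149}{6} + \frac{O s}{6}\right) = \frac{49}{2} + \frac{O s}{6}$)
$o{\left(C \right)} = \frac{1}{3} - \frac{-110 + 2 C^{2}}{3 C}$ ($o{\left(C \right)} = 5 - \frac{14 + \frac{\left(C^{2} + C C\right) - 110}{C}}{3} = 5 - \frac{14 + \frac{\left(C^{2} + C^{2}\right) - 110}{C}}{3} = 5 - \frac{14 + \frac{2 C^{2} - 110}{C}}{3} = 5 - \frac{14 + \frac{-110 + 2 C^{2}}{C}}{3} = 5 - \left(\frac{14}{3} + \frac{-110 + 2 C^{2}}{3 C}\right) = \frac{1}{3} - \frac{-110 + 2 C^{2}}{3 C}$)
$\frac{o{\left(134 - 49 \right)}}{31538 + w{\left(-127,19 \right)}} = \frac{\frac{1}{3} \frac{1}{134 - 49} \left(110 - \left(134 - 49\right) \left(-1 + 2 \left(134 - 49\right)\right)\right)}{31538 + \left(\frac{49}{2} + \frac{1}{6} \left(-127\right) 19\right)} = \frac{\frac{1}{3} \cdot \frac{1}{85} \left(110 - 85 \left(-1 + 2 \cdot 85\right)\right)}{31538 + \left(\frac{49}{2} - \frac{2413}{6}\right)} = \frac{\frac{1}{3} \cdot \frac{1}{85} \left(110 - 85 \left(-1 + 170\right)\right)}{31538 - \frac{1133}{3}} = \frac{\frac{1}{3} \cdot \frac{1}{85} \left(110 - 85 \cdot 169\right)}{\frac{93481}{3}} = \frac{1}{3} \cdot \frac{1}{85} \left(110 - 14365\right) \frac{3}{93481} = \frac{1}{3} \cdot \frac{1}{85} \left(-14255\right) \frac{3}{93481} = \left(- \frac{2851}{51}\right) \frac{3}{93481} = - \frac{2851}{1589177}$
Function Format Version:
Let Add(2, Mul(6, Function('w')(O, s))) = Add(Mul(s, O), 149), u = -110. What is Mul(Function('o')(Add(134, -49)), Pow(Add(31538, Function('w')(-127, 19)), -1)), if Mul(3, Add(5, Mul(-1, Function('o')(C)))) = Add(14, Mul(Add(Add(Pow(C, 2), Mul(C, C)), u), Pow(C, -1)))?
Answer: Rational(-2851, 1589177) ≈ -0.0017940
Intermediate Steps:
Function('w')(O, s) = Add(Rational(49, 2), Mul(Rational(1, 6), O, s)) (Function('w')(O, s) = Add(Rational(-1, 3), Mul(Rational(1, 6), Add(Mul(s, O), 149))) = Add(Rational(-1, 3), Mul(Rational(1, 6), Add(Mul(O, s), 149))) = Add(Rational(-1, 3), Mul(Rational(1, 6), Add(149, Mul(O, s)))) = Add(Rational(-1, 3), Add(Rational(149, 6), Mul(Rational(1, 6), O, s))) = Add(Rational(49, 2), Mul(Rational(1, 6), O, s)))
Function('o')(C) = Add(Rational(1, 3), Mul(Rational(-1, 3), Pow(C, -1), Add(-110, Mul(2, Pow(C, 2))))) (Function('o')(C) = Add(5, Mul(Rational(-1, 3), Add(14, Mul(Add(Add(Pow(C, 2), Mul(C, C)), -110), Pow(C, -1))))) = Add(5, Mul(Rational(-1, 3), Add(14, Mul(Add(Add(Pow(C, 2), Pow(C, 2)), -110), Pow(C, -1))))) = Add(5, Mul(Rational(-1, 3), Add(14, Mul(Add(Mul(2, Pow(C, 2)), -110), Pow(C, -1))))) = Add(5, Mul(Rational(-1, 3), Add(14, Mul(Add(-110, Mul(2, Pow(C, 2))), Pow(C, -1))))) = Add(5, Mul(Rational(-1, 3), Add(14, Mul(Pow(C, -1), Add(-110, Mul(2, Pow(C, 2))))))) = Add(5, Add(Rational(-14, 3), Mul(Rational(-1, 3), Pow(C, -1), Add(-110, Mul(2, Pow(C, 2)))))) = Add(Rational(1, 3), Mul(Rational(-1, 3), Pow(C, -1), Add(-110, Mul(2, Pow(C, 2))))))
Mul(Function('o')(Add(134, -49)), Pow(Add(31538, Function('w')(-127, 19)), -1)) = Mul(Mul(Rational(1, 3), Pow(Add(134, -49), -1), Add(110, Mul(-1, Add(134, -49), Add(-1, Mul(2, Add(134, -49)))))), Pow(Add(31538, Add(Rational(49, 2), Mul(Rational(1, 6), -127, 19))), -1)) = Mul(Mul(Rational(1, 3), Pow(85, -1), Add(110, Mul(-1, 85, Add(-1, Mul(2, 85))))), Pow(Add(31538, Add(Rational(49, 2), Rational(-2413, 6))), -1)) = Mul(Mul(Rational(1, 3), Rational(1, 85), Add(110, Mul(-1, 85, Add(-1, 170)))), Pow(Add(31538, Rational(-1133, 3)), -1)) = Mul(Mul(Rational(1, 3), Rational(1, 85), Add(110, Mul(-1, 85, 169))), Pow(Rational(93481, 3), -1)) = Mul(Mul(Rational(1, 3), Rational(1, 85), Add(110, -14365)), Rational(3, 93481)) = Mul(Mul(Rational(1, 3), Rational(1, 85), -14255), Rational(3, 93481)) = Mul(Rational(-2851, 51), Rational(3, 93481)) = Rational(-2851, 1589177)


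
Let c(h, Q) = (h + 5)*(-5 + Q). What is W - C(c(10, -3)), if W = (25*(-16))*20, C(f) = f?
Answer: -7880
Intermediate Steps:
c(h, Q) = (-5 + Q)*(5 + h) (c(h, Q) = (5 + h)*(-5 + Q) = (-5 + Q)*(5 + h))
W = -8000 (W = -400*20 = -8000)
W - C(c(10, -3)) = -8000 - (-25 - 5*10 + 5*(-3) - 3*10) = -8000 - (-25 - 50 - 15 - 30) = -8000 - 1*(-120) = -8000 + 120 = -7880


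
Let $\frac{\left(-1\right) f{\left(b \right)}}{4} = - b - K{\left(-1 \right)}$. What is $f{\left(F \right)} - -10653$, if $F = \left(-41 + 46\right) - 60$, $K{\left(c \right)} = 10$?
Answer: $10473$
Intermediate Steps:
$F = -55$ ($F = 5 - 60 = -55$)
$f{\left(b \right)} = 40 + 4 b$ ($f{\left(b \right)} = - 4 \left(- b - 10\right) = - 4 \left(-10 - b\right) = 40 + 4 b$)
$f{\left(F \right)} - -10653 = \left(40 + 4 \left(-55\right)\right) - -10653 = \left(40 - 220\right) + 10653 = -180 + 10653 = 10473$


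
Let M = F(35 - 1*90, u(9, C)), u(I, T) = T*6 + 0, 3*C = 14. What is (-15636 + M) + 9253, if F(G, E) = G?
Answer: -6438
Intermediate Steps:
C = 14/3 (C = (⅓)*14 = 14/3 ≈ 4.6667)
u(I, T) = 6*T (u(I, T) = 6*T + 0 = 6*T)
M = -55 (M = 35 - 1*90 = 35 - 90 = -55)
(-15636 + M) + 9253 = (-15636 - 55) + 9253 = -15691 + 9253 = -6438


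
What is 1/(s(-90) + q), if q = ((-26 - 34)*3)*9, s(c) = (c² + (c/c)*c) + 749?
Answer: 1/7139 ≈ 0.00014008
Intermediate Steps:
s(c) = 749 + c + c² (s(c) = (c² + 1*c) + 749 = (c² + c) + 749 = (c + c²) + 749 = 749 + c + c²)
q = -1620 (q = -60*3*9 = -180*9 = -1620)
1/(s(-90) + q) = 1/((749 - 90 + (-90)²) - 1620) = 1/((749 - 90 + 8100) - 1620) = 1/(8759 - 1620) = 1/7139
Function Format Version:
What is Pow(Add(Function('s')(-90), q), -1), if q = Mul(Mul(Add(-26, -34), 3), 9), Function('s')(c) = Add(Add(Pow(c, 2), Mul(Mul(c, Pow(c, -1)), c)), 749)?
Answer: Rational(1, 7139) ≈ 0.00014008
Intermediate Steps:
Function('s')(c) = Add(749, c, Pow(c, 2)) (Function('s')(c) = Add(Add(Pow(c, 2), Mul(1, c)), 749) = Add(Add(Pow(c, 2), c), 749) = Add(Add(c, Pow(c, 2)), 749) = Add(749, c, Pow(c, 2)))
q = -1620 (q = Mul(Mul(-60, 3), 9) = Mul(-180, 9) = -1620)
Pow(Add(Function('s')(-90), q), -1) = Pow(Add(Add(749, -90, Pow(-90, 2)), -1620), -1) = Pow(Add(Add(749, -90, 8100), -1620), -1) = Pow(Add(8759, -1620), -1) = Pow(7139, -1) = Rational(1, 7139)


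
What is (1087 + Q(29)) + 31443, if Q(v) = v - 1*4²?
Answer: 32543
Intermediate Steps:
Q(v) = -16 + v (Q(v) = v - 1*16 = v - 16 = -16 + v)
(1087 + Q(29)) + 31443 = (1087 + (-16 + 29)) + 31443 = (1087 + 13) + 31443 = 1100 + 31443 = 32543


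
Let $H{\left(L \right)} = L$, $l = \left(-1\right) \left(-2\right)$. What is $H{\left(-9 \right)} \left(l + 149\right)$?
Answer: $-1359$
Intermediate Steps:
$l = 2$
$H{\left(-9 \right)} \left(l + 149\right) = - 9 \left(2 + 149\right) = \left(-9\right) 151 = -1359$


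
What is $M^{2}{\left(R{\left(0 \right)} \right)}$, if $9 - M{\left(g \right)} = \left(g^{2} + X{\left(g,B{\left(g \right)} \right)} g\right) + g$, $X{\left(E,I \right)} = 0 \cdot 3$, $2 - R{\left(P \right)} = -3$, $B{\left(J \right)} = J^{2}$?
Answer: $441$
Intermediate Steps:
$R{\left(P \right)} = 5$ ($R{\left(P \right)} = 2 - -3 = 2 + 3 = 5$)
$X{\left(E,I \right)} = 0$
$M{\left(g \right)} = 9 - g - g^{2}$ ($M{\left(g \right)} = 9 - \left(\left(g^{2} + 0 g\right) + g\right) = 9 - \left(\left(g^{2} + 0\right) + g\right) = 9 - \left(g^{2} + g\right) = 9 - \left(g + g^{2}\right) = 9 - g - g^{2}$)
$M^{2}{\left(R{\left(0 \right)} \right)} = \left(9 - 5 - 5^{2}\right)^{2} = \left(9 - 5 - 25\right)^{2} = \left(-21\right)^{2} = 441$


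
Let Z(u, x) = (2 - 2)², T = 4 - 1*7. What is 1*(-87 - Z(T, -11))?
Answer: -87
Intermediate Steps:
T = -3 (T = 4 - 7 = -3)
Z(u, x) = 0 (Z(u, x) = 0² = 0)
1*(-87 - Z(T, -11)) = 1*(-87 - 1*0) = 1*(-87 + 0) = 1*(-87) = -87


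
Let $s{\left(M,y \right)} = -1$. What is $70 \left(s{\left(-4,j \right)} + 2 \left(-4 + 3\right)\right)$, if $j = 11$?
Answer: $-210$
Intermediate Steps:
$70 \left(s{\left(-4,j \right)} + 2 \left(-4 + 3\right)\right) = 70 \left(-1 + 2 \left(-4 + 3\right)\right) = 70 \left(-1 + 2 \left(-1\right)\right) = 70 \left(-1 - 2\right) = 70 \left(-3\right) = -210$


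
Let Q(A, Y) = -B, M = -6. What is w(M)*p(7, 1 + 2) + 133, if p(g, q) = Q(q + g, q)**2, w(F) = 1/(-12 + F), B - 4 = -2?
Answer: 1195/9 ≈ 132.78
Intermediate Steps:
B = 2 (B = 4 - 2 = 2)
Q(A, Y) = -2 (Q(A, Y) = -1*2 = -2)
p(g, q) = 4 (p(g, q) = (-2)**2 = 4)
w(M)*p(7, 1 + 2) + 133 = 4/(-12 - 6) + 133 = 4/(-18) + 133 = -1/18*4 + 133 = -2/9 + 133 = 1195/9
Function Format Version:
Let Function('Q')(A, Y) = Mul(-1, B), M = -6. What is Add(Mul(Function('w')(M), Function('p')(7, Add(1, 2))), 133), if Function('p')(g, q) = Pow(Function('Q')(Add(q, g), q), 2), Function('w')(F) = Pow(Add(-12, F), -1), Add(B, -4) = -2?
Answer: Rational(1195, 9) ≈ 132.78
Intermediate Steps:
B = 2 (B = Add(4, -2) = 2)
Function('Q')(A, Y) = -2 (Function('Q')(A, Y) = Mul(-1, 2) = -2)
Function('p')(g, q) = 4 (Function('p')(g, q) = Pow(-2, 2) = 4)
Add(Mul(Function('w')(M), Function('p')(7, Add(1, 2))), 133) = Add(Mul(Pow(Add(-12, -6), -1), 4), 133) = Add(Mul(Pow(-18, -1), 4), 133) = Add(Mul(Rational(-1, 18), 4), 133) = Add(Rational(-2, 9), 133) = Rational(1195, 9)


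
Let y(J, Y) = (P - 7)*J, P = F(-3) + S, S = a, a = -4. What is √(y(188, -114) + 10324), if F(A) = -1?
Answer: 2*√2017 ≈ 89.822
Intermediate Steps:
S = -4
P = -5 (P = -1 - 4 = -5)
y(J, Y) = -12*J (y(J, Y) = (-5 - 7)*J = -12*J)
√(y(188, -114) + 10324) = √(-12*188 + 10324) = √(-2256 + 10324) = √8068 = 2*√2017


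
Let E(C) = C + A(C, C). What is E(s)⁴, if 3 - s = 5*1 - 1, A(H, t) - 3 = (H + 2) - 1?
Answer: 16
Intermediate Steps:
A(H, t) = 4 + H (A(H, t) = 3 + ((H + 2) - 1) = 3 + ((2 + H) - 1) = 3 + (1 + H) = 4 + H)
s = -1 (s = 3 - (5*1 - 1) = 3 - (5 - 1) = 3 - 1*4 = 3 - 4 = -1)
E(C) = 4 + 2*C (E(C) = C + (4 + C) = 4 + 2*C)
E(s)⁴ = (4 + 2*(-1))⁴ = (4 - 2)⁴ = 2⁴ = 16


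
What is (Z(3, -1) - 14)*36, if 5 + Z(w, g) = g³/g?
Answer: -648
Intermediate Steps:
Z(w, g) = -5 + g² (Z(w, g) = -5 + g³/g = -5 + g²)
(Z(3, -1) - 14)*36 = ((-5 + (-1)²) - 14)*36 = ((-5 + 1) - 14)*36 = (-4 - 14)*36 = -18*36 = -648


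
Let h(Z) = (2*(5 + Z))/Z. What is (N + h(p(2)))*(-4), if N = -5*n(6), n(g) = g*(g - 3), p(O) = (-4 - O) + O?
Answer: 362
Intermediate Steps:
p(O) = -4
n(g) = g*(-3 + g)
h(Z) = (10 + 2*Z)/Z
N = -90 (N = -30*(-3 + 6) = -30*3 = -5*18 = -90)
(N + h(p(2)))*(-4) = (-90 + (2 + 10/(-4)))*(-4) = (-90 + (2 + 10*(-1/4)))*(-4) = (-90 + (2 - 5/2))*(-4) = (-90 - 1/2)*(-4) = -181/2*(-4) = 362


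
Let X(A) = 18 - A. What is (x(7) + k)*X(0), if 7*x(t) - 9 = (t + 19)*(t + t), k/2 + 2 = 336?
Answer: 90882/7 ≈ 12983.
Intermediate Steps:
k = 668 (k = -4 + 2*336 = -4 + 672 = 668)
x(t) = 9/7 + 2*t*(19 + t)/7 (x(t) = 9/7 + ((t + 19)*(t + t))/7 = 9/7 + ((19 + t)*(2*t))/7 = 9/7 + (2*t*(19 + t))/7 = 9/7 + 2*t*(19 + t)/7)
(x(7) + k)*X(0) = ((9/7 + (2/7)*7² + (38/7)*7) + 668)*(18 - 1*0) = ((9/7 + (2/7)*49 + 38) + 668)*(18 + 0) = ((9/7 + 14 + 38) + 668)*18 = (373/7 + 668)*18 = (5049/7)*18 = 90882/7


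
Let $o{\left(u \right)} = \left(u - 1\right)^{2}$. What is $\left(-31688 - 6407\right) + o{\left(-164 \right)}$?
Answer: $-10870$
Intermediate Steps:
$o{\left(u \right)} = \left(-1 + u\right)^{2}$
$\left(-31688 - 6407\right) + o{\left(-164 \right)} = \left(-31688 - 6407\right) + \left(-1 - 164\right)^{2} = -38095 + \left(-165\right)^{2} = -38095 + 27225 = -10870$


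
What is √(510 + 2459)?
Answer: √2969 ≈ 54.489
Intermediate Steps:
√(510 + 2459) = √2969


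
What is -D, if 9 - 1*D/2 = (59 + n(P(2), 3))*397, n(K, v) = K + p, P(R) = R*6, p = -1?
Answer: 55562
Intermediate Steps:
P(R) = 6*R
n(K, v) = -1 + K (n(K, v) = K - 1 = -1 + K)
D = -55562 (D = 18 - 2*(59 + (-1 + 6*2))*397 = 18 - 2*(59 + (-1 + 12))*397 = 18 - 2*(59 + 11)*397 = 18 - 140*397 = 18 - 2*27790 = 18 - 55580 = -55562)
-D = -1*(-55562) = 55562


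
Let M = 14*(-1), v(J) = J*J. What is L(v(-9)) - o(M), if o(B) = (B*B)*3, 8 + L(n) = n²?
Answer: 5965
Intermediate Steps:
v(J) = J²
L(n) = -8 + n²
M = -14
o(B) = 3*B² (o(B) = B²*3 = 3*B²)
L(v(-9)) - o(M) = (-8 + ((-9)²)²) - 3*(-14)² = (-8 + 81²) - 3*196 = (-8 + 6561) - 1*588 = 6553 - 588 = 5965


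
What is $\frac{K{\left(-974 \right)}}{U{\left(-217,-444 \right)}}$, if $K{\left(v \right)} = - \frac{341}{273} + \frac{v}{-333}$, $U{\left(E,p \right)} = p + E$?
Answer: $- \frac{50783}{20030283} \approx -0.0025353$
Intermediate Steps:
$U{\left(E,p \right)} = E + p$
$K{\left(v \right)} = - \frac{341}{273} - \frac{v}{333}$ ($K{\left(v \right)} = \left(-341\right) \frac{1}{273} + v \left(- \frac{1}{333}\right) = - \frac{341}{273} - \frac{v}{333}$)
$\frac{K{\left(-974 \right)}}{U{\left(-217,-444 \right)}} = \frac{- \frac{341}{273} - - \frac{974}{333}}{-217 - 444} = \frac{- \frac{341}{273} + \frac{974}{333}}{-661} = \frac{50783}{30303} \left(- \frac{1}{661}\right) = - \frac{50783}{20030283}$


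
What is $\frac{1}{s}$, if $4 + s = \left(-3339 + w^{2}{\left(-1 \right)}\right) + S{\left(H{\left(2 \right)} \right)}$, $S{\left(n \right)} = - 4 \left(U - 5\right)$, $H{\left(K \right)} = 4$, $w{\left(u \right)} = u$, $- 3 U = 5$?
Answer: $- \frac{3}{9946} \approx -0.00030163$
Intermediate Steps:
$U = - \frac{5}{3}$ ($U = \left(- \frac{1}{3}\right) 5 = - \frac{5}{3} \approx -1.6667$)
$S{\left(n \right)} = \frac{80}{3}$ ($S{\left(n \right)} = - 4 \left(- \frac{5}{3} - 5\right) = \left(-4\right) \left(- \frac{20}{3}\right) = \frac{80}{3}$)
$s = - \frac{9946}{3}$ ($s = -4 + \left(\left(-3339 + \left(-1\right)^{2}\right) + \frac{80}{3}\right) = -4 + \left(\left(-3339 + 1\right) + \frac{80}{3}\right) = -4 + \left(-3338 + \frac{80}{3}\right) = -4 - \frac{9934}{3} = - \frac{9946}{3} \approx -3315.3$)
$\frac{1}{s} = \frac{1}{- \frac{9946}{3}} = - \frac{3}{9946}$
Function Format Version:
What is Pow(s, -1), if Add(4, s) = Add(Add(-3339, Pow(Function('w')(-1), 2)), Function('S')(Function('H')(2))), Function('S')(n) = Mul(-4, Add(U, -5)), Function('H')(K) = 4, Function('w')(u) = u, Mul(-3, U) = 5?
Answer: Rational(-3, 9946) ≈ -0.00030163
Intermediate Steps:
U = Rational(-5, 3) (U = Mul(Rational(-1, 3), 5) = Rational(-5, 3) ≈ -1.6667)
Function('S')(n) = Rational(80, 3) (Function('S')(n) = Mul(-4, Add(Rational(-5, 3), -5)) = Mul(-4, Rational(-20, 3)) = Rational(80, 3))
s = Rational(-9946, 3) (s = Add(-4, Add(Add(-3339, Pow(-1, 2)), Rational(80, 3))) = Add(-4, Add(Add(-3339, 1), Rational(80, 3))) = Add(-4, Add(-3338, Rational(80, 3))) = Add(-4, Rational(-9934, 3)) = Rational(-9946, 3) ≈ -3315.3)
Pow(s, -1) = Pow(Rational(-9946, 3), -1) = Rational(-3, 9946)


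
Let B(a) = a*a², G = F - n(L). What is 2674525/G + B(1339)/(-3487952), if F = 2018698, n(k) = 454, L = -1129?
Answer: -92998318867243/135375734544 ≈ -686.96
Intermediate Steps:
G = 2018244 (G = 2018698 - 1*454 = 2018698 - 454 = 2018244)
B(a) = a³
2674525/G + B(1339)/(-3487952) = 2674525/2018244 + 1339³/(-3487952) = 2674525*(1/2018244) + 2400721219*(-1/3487952) = 2674525/2018244 - 184670863/268304 = -92998318867243/135375734544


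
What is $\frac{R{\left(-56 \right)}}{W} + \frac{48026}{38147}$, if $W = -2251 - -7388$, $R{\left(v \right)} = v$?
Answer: $\frac{6610090}{5296247} \approx 1.2481$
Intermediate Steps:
$W = 5137$ ($W = -2251 + 7388 = 5137$)
$\frac{R{\left(-56 \right)}}{W} + \frac{48026}{38147} = - \frac{56}{5137} + \frac{48026}{38147} = \left(-56\right) \frac{1}{5137} + 48026 \cdot \frac{1}{38147} = - \frac{56}{5137} + \frac{1298}{1031} = \frac{6610090}{5296247}$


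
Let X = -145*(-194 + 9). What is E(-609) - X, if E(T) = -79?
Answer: -26904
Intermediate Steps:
X = 26825 (X = -145*(-185) = 26825)
E(-609) - X = -79 - 1*26825 = -79 - 26825 = -26904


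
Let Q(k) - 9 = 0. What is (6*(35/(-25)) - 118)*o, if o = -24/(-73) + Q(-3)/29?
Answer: -855096/10585 ≈ -80.784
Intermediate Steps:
Q(k) = 9 (Q(k) = 9 + 0 = 9)
o = 1353/2117 (o = -24/(-73) + 9/29 = -24*(-1/73) + 9*(1/29) = 24/73 + 9/29 = 1353/2117 ≈ 0.63911)
(6*(35/(-25)) - 118)*o = (6*(35/(-25)) - 118)*(1353/2117) = (6*(35*(-1/25)) - 118)*(1353/2117) = (6*(-7/5) - 118)*(1353/2117) = (-42/5 - 118)*(1353/2117) = -632/5*1353/2117 = -855096/10585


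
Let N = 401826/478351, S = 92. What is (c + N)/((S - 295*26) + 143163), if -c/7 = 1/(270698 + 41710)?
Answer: 125530308551/20261914490416680 ≈ 6.1954e-6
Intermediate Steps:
N = 401826/478351 (N = 401826*(1/478351) = 401826/478351 ≈ 0.84002)
c = -7/312408 (c = -7/(270698 + 41710) = -7/312408 ≈ -2.2407e-5)
(c + N)/((S - 295*26) + 143163) = (-7/312408 + 401826/478351)/((92 - 295*26) + 143163) = 125530308551/(149440679208*((92 - 7670) + 143163)) = 125530308551/(149440679208*(-7578 + 143163)) = (125530308551/149440679208)/135585 = (125530308551/149440679208)*(1/135585) = 125530308551/20261914490416680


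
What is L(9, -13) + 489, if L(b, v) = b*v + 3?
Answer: 375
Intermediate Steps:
L(b, v) = 3 + b*v
L(9, -13) + 489 = (3 + 9*(-13)) + 489 = (3 - 117) + 489 = -114 + 489 = 375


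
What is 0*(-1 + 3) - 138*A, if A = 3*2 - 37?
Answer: 4278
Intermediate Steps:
A = -31 (A = 6 - 37 = -31)
0*(-1 + 3) - 138*A = 0*(-1 + 3) - 138*(-31) = 0*2 + 4278 = 0 + 4278 = 4278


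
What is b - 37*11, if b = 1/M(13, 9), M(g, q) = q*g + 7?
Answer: -50467/124 ≈ -406.99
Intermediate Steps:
M(g, q) = 7 + g*q (M(g, q) = g*q + 7 = 7 + g*q)
b = 1/124 (b = 1/(7 + 13*9) = 1/(7 + 117) = 1/124 ≈ 0.0080645)
b - 37*11 = 1/124 - 37*11 = 1/124 - 407 = -50467/124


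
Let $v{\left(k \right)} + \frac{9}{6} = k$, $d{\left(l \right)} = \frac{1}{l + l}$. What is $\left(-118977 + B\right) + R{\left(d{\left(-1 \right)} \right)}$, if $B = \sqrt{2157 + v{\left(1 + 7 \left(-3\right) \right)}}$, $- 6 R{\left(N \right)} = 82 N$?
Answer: $- \frac{713821}{6} + \frac{\sqrt{8542}}{2} \approx -1.1892 \cdot 10^{5}$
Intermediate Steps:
$d{\left(l \right)} = \frac{1}{2 l}$
$v{\left(k \right)} = - \frac{3}{2} + k$
$R{\left(N \right)} = - \frac{41 N}{3}$ ($R{\left(N \right)} = - \frac{82 N}{6} = - \frac{41 N}{3}$)
$B = \frac{\sqrt{8542}}{2}$ ($B = \sqrt{2157 + \left(- \frac{3}{2} + \left(1 + 7 \left(-3\right)\right)\right)} = \sqrt{2157 + \left(- \frac{3}{2} + \left(1 - 21\right)\right)} = \sqrt{2157 - \frac{43}{2}} = \sqrt{\frac{4271}{2}} = \frac{\sqrt{8542}}{2} \approx 46.211$)
$\left(-118977 + B\right) + R{\left(d{\left(-1 \right)} \right)} = \left(-118977 + \frac{\sqrt{8542}}{2}\right) - \frac{41 \frac{1}{2 \left(-1\right)}}{3} = \left(-118977 + \frac{\sqrt{8542}}{2}\right) - \frac{41 \cdot \frac{1}{2} \left(-1\right)}{3} = \left(-118977 + \frac{\sqrt{8542}}{2}\right) - - \frac{41}{6} = \left(-118977 + \frac{\sqrt{8542}}{2}\right) + \frac{41}{6} = - \frac{713821}{6} + \frac{\sqrt{8542}}{2}$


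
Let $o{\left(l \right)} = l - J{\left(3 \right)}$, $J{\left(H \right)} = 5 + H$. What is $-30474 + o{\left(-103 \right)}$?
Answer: $-30585$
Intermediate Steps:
$o{\left(l \right)} = -8 + l$ ($o{\left(l \right)} = l - \left(5 + 3\right) = l - 8 = -8 + l$)
$-30474 + o{\left(-103 \right)} = -30474 - 111 = -30585$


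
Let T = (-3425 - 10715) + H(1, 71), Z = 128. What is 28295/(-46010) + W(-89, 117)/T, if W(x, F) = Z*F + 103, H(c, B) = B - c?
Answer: -54594772/32368035 ≈ -1.6867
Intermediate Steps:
W(x, F) = 103 + 128*F (W(x, F) = 128*F + 103 = 103 + 128*F)
T = -14070 (T = (-3425 - 10715) + (71 - 1*1) = -14140 + (71 - 1) = -14140 + 70 = -14070)
28295/(-46010) + W(-89, 117)/T = 28295/(-46010) + (103 + 128*117)/(-14070) = 28295*(-1/46010) + (103 + 14976)*(-1/14070) = -5659/9202 + 15079*(-1/14070) = -5659/9202 - 15079/14070 = -54594772/32368035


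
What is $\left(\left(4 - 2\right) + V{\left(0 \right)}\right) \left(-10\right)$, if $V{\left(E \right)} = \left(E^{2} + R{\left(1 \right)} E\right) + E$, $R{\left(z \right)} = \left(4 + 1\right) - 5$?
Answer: $-20$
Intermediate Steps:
$R{\left(z \right)} = 0$ ($R{\left(z \right)} = 5 - 5 = 0$)
$V{\left(E \right)} = E + E^{2}$ ($V{\left(E \right)} = \left(E^{2} + 0 E\right) + E = \left(E^{2} + 0\right) + E = E^{2} + E = E + E^{2}$)
$\left(\left(4 - 2\right) + V{\left(0 \right)}\right) \left(-10\right) = \left(\left(4 - 2\right) + 0 \left(1 + 0\right)\right) \left(-10\right) = \left(2 + 0 \cdot 1\right) \left(-10\right) = \left(2 + 0\right) \left(-10\right) = 2 \left(-10\right) = -20$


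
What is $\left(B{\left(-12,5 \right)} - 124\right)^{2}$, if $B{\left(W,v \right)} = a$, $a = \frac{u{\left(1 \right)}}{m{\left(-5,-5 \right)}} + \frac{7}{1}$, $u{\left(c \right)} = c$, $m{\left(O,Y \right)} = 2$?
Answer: $\frac{54289}{4} \approx 13572.0$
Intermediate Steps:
$a = \frac{15}{2}$ ($a = 1 \cdot \frac{1}{2} + \frac{7}{1} = 1 \cdot \frac{1}{2} + 7 \cdot 1 = \frac{1}{2} + 7 = \frac{15}{2} \approx 7.5$)
$B{\left(W,v \right)} = \frac{15}{2}$
$\left(B{\left(-12,5 \right)} - 124\right)^{2} = \left(\frac{15}{2} - 124\right)^{2} = \left(- \frac{233}{2}\right)^{2} = \frac{54289}{4}$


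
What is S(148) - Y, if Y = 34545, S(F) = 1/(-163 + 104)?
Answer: -2038156/59 ≈ -34545.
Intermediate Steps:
S(F) = -1/59 (S(F) = 1/(-59) = -1/59)
S(148) - Y = -1/59 - 1*34545 = -1/59 - 34545 = -2038156/59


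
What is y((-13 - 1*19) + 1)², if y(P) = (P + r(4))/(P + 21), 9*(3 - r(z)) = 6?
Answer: 1849/225 ≈ 8.2178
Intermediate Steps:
r(z) = 7/3 (r(z) = 3 - ⅑*6 = 3 - ⅔ = 7/3)
y(P) = (7/3 + P)/(21 + P) (y(P) = (P + 7/3)/(P + 21) = (7/3 + P)/(21 + P))
y((-13 - 1*19) + 1)² = ((7/3 + ((-13 - 1*19) + 1))/(21 + ((-13 - 1*19) + 1)))² = ((7/3 + ((-13 - 19) + 1))/(21 + ((-13 - 19) + 1)))² = ((7/3 + (-32 + 1))/(21 + (-32 + 1)))² = ((7/3 - 31)/(21 - 31))² = (-86/3/(-10))² = (-⅒*(-86/3))² = (43/15)² = 1849/225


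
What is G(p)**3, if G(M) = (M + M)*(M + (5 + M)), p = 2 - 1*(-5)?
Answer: 18821096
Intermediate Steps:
p = 7 (p = 2 + 5 = 7)
G(M) = 2*M*(5 + 2*M) (G(M) = (2*M)*(5 + 2*M) = 2*M*(5 + 2*M))
G(p)**3 = (2*7*(5 + 2*7))**3 = (2*7*(5 + 14))**3 = (2*7*19)**3 = 266**3 = 18821096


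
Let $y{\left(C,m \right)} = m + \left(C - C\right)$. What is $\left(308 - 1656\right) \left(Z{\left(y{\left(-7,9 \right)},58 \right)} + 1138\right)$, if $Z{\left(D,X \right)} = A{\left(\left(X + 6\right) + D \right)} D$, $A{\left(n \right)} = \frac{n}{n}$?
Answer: $-1546156$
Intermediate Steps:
$y{\left(C,m \right)} = m$ ($y{\left(C,m \right)} = m + 0 = m$)
$A{\left(n \right)} = 1$
$Z{\left(D,X \right)} = D$ ($Z{\left(D,X \right)} = 1 D = D$)
$\left(308 - 1656\right) \left(Z{\left(y{\left(-7,9 \right)},58 \right)} + 1138\right) = \left(308 - 1656\right) \left(9 + 1138\right) = \left(-1348\right) 1147 = -1546156$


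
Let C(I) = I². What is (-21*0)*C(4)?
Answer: 0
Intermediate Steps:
(-21*0)*C(4) = -21*0*4² = 0*16 = 0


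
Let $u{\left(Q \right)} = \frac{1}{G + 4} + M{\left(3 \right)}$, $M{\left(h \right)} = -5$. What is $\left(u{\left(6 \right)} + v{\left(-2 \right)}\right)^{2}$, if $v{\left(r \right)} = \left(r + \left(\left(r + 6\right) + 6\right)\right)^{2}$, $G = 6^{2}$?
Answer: $\frac{5574321}{1600} \approx 3483.9$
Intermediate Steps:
$G = 36$
$u{\left(Q \right)} = - \frac{199}{40}$ ($u{\left(Q \right)} = \frac{1}{36 + 4} - 5 = \frac{1}{40} - 5 = - \frac{199}{40}$)
$v{\left(r \right)} = \left(12 + 2 r\right)^{2}$ ($v{\left(r \right)} = \left(r + \left(\left(6 + r\right) + 6\right)\right)^{2} = \left(r + \left(12 + r\right)\right)^{2} = \left(12 + 2 r\right)^{2}$)
$\left(u{\left(6 \right)} + v{\left(-2 \right)}\right)^{2} = \left(- \frac{199}{40} + 4 \left(6 - 2\right)^{2}\right)^{2} = \left(- \frac{199}{40} + 4 \cdot 4^{2}\right)^{2} = \left(- \frac{199}{40} + 4 \cdot 16\right)^{2} = \left(- \frac{199}{40} + 64\right)^{2} = \left(\frac{2361}{40}\right)^{2} = \frac{5574321}{1600}$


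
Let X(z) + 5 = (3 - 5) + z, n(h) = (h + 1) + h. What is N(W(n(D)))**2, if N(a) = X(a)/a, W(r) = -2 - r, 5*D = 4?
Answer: 3364/529 ≈ 6.3592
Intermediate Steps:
D = 4/5 (D = (1/5)*4 = 4/5 ≈ 0.80000)
n(h) = 1 + 2*h (n(h) = (1 + h) + h = 1 + 2*h)
X(z) = -7 + z (X(z) = -5 + ((3 - 5) + z) = -5 + (-2 + z) = -7 + z)
N(a) = (-7 + a)/a
N(W(n(D)))**2 = ((-7 + (-2 - (1 + 2*(4/5))))/(-2 - (1 + 2*(4/5))))**2 = ((-7 + (-2 - (1 + 8/5)))/(-2 - (1 + 8/5)))**2 = ((-7 + (-2 - 1*13/5))/(-2 - 1*13/5))**2 = ((-7 + (-2 - 13/5))/(-2 - 13/5))**2 = ((-7 - 23/5)/(-23/5))**2 = (-5/23*(-58/5))**2 = (58/23)**2 = 3364/529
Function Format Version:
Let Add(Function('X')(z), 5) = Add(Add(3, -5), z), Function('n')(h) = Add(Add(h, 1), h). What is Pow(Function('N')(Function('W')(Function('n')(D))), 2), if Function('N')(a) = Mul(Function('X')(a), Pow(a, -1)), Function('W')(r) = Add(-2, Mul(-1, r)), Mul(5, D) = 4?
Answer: Rational(3364, 529) ≈ 6.3592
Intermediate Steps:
D = Rational(4, 5) (D = Mul(Rational(1, 5), 4) = Rational(4, 5) ≈ 0.80000)
Function('n')(h) = Add(1, Mul(2, h)) (Function('n')(h) = Add(Add(1, h), h) = Add(1, Mul(2, h)))
Function('X')(z) = Add(-7, z) (Function('X')(z) = Add(-5, Add(Add(3, -5), z)) = Add(-5, Add(-2, z)) = Add(-7, z))
Function('N')(a) = Mul(Pow(a, -1), Add(-7, a)) (Function('N')(a) = Mul(Add(-7, a), Pow(a, -1)) = Mul(Pow(a, -1), Add(-7, a)))
Pow(Function('N')(Function('W')(Function('n')(D))), 2) = Pow(Mul(Pow(Add(-2, Mul(-1, Add(1, Mul(2, Rational(4, 5))))), -1), Add(-7, Add(-2, Mul(-1, Add(1, Mul(2, Rational(4, 5))))))), 2) = Pow(Mul(Pow(Add(-2, Mul(-1, Add(1, Rational(8, 5)))), -1), Add(-7, Add(-2, Mul(-1, Add(1, Rational(8, 5)))))), 2) = Pow(Mul(Pow(Add(-2, Mul(-1, Rational(13, 5))), -1), Add(-7, Add(-2, Mul(-1, Rational(13, 5))))), 2) = Pow(Mul(Pow(Add(-2, Rational(-13, 5)), -1), Add(-7, Add(-2, Rational(-13, 5)))), 2) = Pow(Mul(Pow(Rational(-23, 5), -1), Add(-7, Rational(-23, 5))), 2) = Pow(Mul(Rational(-5, 23), Rational(-58, 5)), 2) = Pow(Rational(58, 23), 2) = Rational(3364, 529)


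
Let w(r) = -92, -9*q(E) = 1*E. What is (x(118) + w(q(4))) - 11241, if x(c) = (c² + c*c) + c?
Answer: 16633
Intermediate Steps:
q(E) = -E/9
x(c) = c + 2*c² (x(c) = (c² + c²) + c = 2*c² + c = c + 2*c²)
(x(118) + w(q(4))) - 11241 = (118*(1 + 2*118) - 92) - 11241 = (118*(1 + 236) - 92) - 11241 = (118*237 - 92) - 11241 = (27966 - 92) - 11241 = 27874 - 11241 = 16633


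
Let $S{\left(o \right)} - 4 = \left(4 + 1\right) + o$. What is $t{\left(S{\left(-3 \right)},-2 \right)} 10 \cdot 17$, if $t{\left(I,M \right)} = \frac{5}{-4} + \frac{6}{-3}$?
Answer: $- \frac{1105}{2} \approx -552.5$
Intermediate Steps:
$S{\left(o \right)} = 9 + o$ ($S{\left(o \right)} = 4 + \left(\left(4 + 1\right) + o\right) = 4 + \left(5 + o\right) = 9 + o$)
$t{\left(I,M \right)} = - \frac{13}{4}$ ($t{\left(I,M \right)} = 5 \left(- \frac{1}{4}\right) + 6 \left(- \frac{1}{3}\right) = - \frac{5}{4} - 2 = - \frac{13}{4}$)
$t{\left(S{\left(-3 \right)},-2 \right)} 10 \cdot 17 = \left(- \frac{13}{4}\right) 10 \cdot 17 = \left(- \frac{65}{2}\right) 17 = - \frac{1105}{2}$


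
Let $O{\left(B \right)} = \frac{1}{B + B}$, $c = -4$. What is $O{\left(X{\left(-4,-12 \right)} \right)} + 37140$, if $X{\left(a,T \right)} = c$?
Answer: $\frac{297119}{8} \approx 37140.0$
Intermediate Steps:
$X{\left(a,T \right)} = -4$
$O{\left(B \right)} = \frac{1}{2 B}$
$O{\left(X{\left(-4,-12 \right)} \right)} + 37140 = \frac{1}{2 \left(-4\right)} + 37140 = \frac{1}{2} \left(- \frac{1}{4}\right) + 37140 = - \frac{1}{8} + 37140 = \frac{297119}{8}$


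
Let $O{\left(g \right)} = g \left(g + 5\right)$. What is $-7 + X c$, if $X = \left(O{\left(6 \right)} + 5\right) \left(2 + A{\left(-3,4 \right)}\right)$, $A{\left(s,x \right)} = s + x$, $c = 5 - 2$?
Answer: $632$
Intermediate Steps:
$c = 3$ ($c = 5 - 2 = 3$)
$O{\left(g \right)} = g \left(5 + g\right)$
$X = 213$ ($X = \left(6 \left(5 + 6\right) + 5\right) \left(2 + \left(-3 + 4\right)\right) = \left(6 \cdot 11 + 5\right) \left(2 + 1\right) = \left(66 + 5\right) 3 = 71 \cdot 3 = 213$)
$-7 + X c = -7 + 213 \cdot 3 = -7 + 639 = 632$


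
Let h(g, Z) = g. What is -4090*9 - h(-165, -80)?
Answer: -36645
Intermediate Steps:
-4090*9 - h(-165, -80) = -4090*9 - 1*(-165) = -36810 + 165 = -36645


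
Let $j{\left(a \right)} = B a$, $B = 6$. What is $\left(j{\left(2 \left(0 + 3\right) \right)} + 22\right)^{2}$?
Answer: $3364$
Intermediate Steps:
$j{\left(a \right)} = 6 a$
$\left(j{\left(2 \left(0 + 3\right) \right)} + 22\right)^{2} = \left(6 \cdot 2 \left(0 + 3\right) + 22\right)^{2} = \left(6 \cdot 2 \cdot 3 + 22\right)^{2} = \left(6 \cdot 6 + 22\right)^{2} = \left(36 + 22\right)^{2} = 58^{2} = 3364$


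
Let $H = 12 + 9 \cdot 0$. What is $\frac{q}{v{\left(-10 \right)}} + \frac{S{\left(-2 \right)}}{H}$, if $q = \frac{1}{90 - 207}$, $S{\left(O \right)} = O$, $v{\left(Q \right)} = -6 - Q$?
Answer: $- \frac{79}{468} \approx -0.1688$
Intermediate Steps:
$H = 12$ ($H = 12 + 0 = 12$)
$q = - \frac{1}{117}$ ($q = \frac{1}{-117} = - \frac{1}{117} \approx -0.008547$)
$\frac{q}{v{\left(-10 \right)}} + \frac{S{\left(-2 \right)}}{H} = - \frac{1}{117 \left(-6 - -10\right)} - \frac{2}{12} = - \frac{1}{117 \left(-6 + 10\right)} - \frac{1}{6} = - \frac{1}{117 \cdot 4} - \frac{1}{6} = \left(- \frac{1}{117}\right) \frac{1}{4} - \frac{1}{6} = - \frac{1}{468} - \frac{1}{6} = - \frac{79}{468}$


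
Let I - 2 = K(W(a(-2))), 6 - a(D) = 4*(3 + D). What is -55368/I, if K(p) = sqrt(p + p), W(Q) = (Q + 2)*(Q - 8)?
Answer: 27684*I/(-I + 2*sqrt(3)) ≈ -2129.5 + 7376.9*I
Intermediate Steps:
a(D) = -6 - 4*D (a(D) = 6 - 4*(3 + D) = 6 - (12 + 4*D) = 6 + (-12 - 4*D) = -6 - 4*D)
W(Q) = (-8 + Q)*(2 + Q) (W(Q) = (2 + Q)*(-8 + Q) = (-8 + Q)*(2 + Q))
K(p) = sqrt(2)*sqrt(p) (K(p) = sqrt(2*p) = sqrt(2)*sqrt(p))
I = 2 + 4*I*sqrt(3) (I = 2 + sqrt(2)*sqrt(-16 + (-6 - 4*(-2))**2 - 6*(-6 - 4*(-2))) = 2 + sqrt(2)*sqrt(-16 + (-6 + 8)**2 - 6*(-6 + 8)) = 2 + sqrt(2)*sqrt(-16 + 2**2 - 6*2) = 2 + sqrt(2)*sqrt(-16 + 4 - 12) = 2 + sqrt(2)*sqrt(-24) = 2 + sqrt(2)*(2*I*sqrt(6)) = 2 + 4*I*sqrt(3) ≈ 2.0 + 6.9282*I)
-55368/I = -55368/(2 + 4*I*sqrt(3))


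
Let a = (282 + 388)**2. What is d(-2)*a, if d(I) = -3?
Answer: -1346700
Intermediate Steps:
a = 448900 (a = 670**2 = 448900)
d(-2)*a = -3*448900 = -1346700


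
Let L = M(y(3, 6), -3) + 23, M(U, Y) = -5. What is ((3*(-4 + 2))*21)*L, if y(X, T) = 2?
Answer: -2268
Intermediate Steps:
L = 18 (L = -5 + 23 = 18)
((3*(-4 + 2))*21)*L = ((3*(-4 + 2))*21)*18 = ((3*(-2))*21)*18 = -6*21*18 = -126*18 = -2268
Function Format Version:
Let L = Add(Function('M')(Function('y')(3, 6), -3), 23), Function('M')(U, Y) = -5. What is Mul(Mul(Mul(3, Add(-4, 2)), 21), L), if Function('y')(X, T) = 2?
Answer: -2268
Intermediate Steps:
L = 18 (L = Add(-5, 23) = 18)
Mul(Mul(Mul(3, Add(-4, 2)), 21), L) = Mul(Mul(Mul(3, Add(-4, 2)), 21), 18) = Mul(Mul(Mul(3, -2), 21), 18) = Mul(Mul(-6, 21), 18) = Mul(-126, 18) = -2268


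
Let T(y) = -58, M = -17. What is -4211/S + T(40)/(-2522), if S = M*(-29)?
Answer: -5295774/621673 ≈ -8.5186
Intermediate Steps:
S = 493 (S = -17*(-29) = 493)
-4211/S + T(40)/(-2522) = -4211/493 - 58/(-2522) = -4211*1/493 - 58*(-1/2522) = -4211/493 + 29/1261 = -5295774/621673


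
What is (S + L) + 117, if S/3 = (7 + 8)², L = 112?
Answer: 904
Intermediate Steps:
S = 675 (S = 3*(7 + 8)² = 3*15² = 3*225 = 675)
(S + L) + 117 = (675 + 112) + 117 = 787 + 117 = 904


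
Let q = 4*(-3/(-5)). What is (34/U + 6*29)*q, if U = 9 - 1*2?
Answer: 15024/35 ≈ 429.26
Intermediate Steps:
U = 7 (U = 9 - 2 = 7)
q = 12/5 (q = 4*(-3*(-⅕)) = 4*(⅗) = 12/5 ≈ 2.4000)
(34/U + 6*29)*q = (34/7 + 6*29)*(12/5) = (34*(⅐) + 174)*(12/5) = (34/7 + 174)*(12/5) = (1252/7)*(12/5) = 15024/35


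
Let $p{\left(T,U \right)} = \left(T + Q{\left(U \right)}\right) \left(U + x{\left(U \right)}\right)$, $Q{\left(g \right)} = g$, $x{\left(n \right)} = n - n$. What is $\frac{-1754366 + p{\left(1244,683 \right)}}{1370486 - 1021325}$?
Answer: $- \frac{146075}{116387} \approx -1.2551$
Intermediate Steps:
$x{\left(n \right)} = 0$
$p{\left(T,U \right)} = U \left(T + U\right)$ ($p{\left(T,U \right)} = \left(T + U\right) \left(U + 0\right) = \left(T + U\right) U = U \left(T + U\right)$)
$\frac{-1754366 + p{\left(1244,683 \right)}}{1370486 - 1021325} = \frac{-1754366 + 683 \left(1244 + 683\right)}{1370486 - 1021325} = \frac{-1754366 + 683 \cdot 1927}{349161} = \left(-1754366 + 1316141\right) \frac{1}{349161} = \left(-438225\right) \frac{1}{349161} = - \frac{146075}{116387}$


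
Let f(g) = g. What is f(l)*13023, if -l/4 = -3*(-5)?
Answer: -781380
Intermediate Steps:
l = -60 (l = -(-12)*(-5) = -4*15 = -60)
f(l)*13023 = -60*13023 = -781380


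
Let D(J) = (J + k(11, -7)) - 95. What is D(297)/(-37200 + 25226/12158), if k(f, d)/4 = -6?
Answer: -1082062/226126187 ≈ -0.0047852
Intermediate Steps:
k(f, d) = -24 (k(f, d) = 4*(-6) = -24)
D(J) = -119 + J (D(J) = (J - 24) - 95 = (-24 + J) - 95 = -119 + J)
D(297)/(-37200 + 25226/12158) = (-119 + 297)/(-37200 + 25226/12158) = 178/(-37200 + 25226*(1/12158)) = 178/(-37200 + 12613/6079) = 178/(-226126187/6079) = 178*(-6079/226126187) = -1082062/226126187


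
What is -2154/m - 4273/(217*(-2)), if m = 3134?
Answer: 6228373/680078 ≈ 9.1583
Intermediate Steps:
-2154/m - 4273/(217*(-2)) = -2154/3134 - 4273/(217*(-2)) = -2154*1/3134 - 4273/(-434) = -1077/1567 - 4273*(-1/434) = -1077/1567 + 4273/434 = 6228373/680078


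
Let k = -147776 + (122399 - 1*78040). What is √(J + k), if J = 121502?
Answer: √18085 ≈ 134.48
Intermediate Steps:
k = -103417 (k = -147776 + (122399 - 78040) = -147776 + 44359 = -103417)
√(J + k) = √(121502 - 103417) = √18085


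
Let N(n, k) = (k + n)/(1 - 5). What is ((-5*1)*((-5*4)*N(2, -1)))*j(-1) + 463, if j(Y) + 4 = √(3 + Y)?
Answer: 563 - 25*√2 ≈ 527.64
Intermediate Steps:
N(n, k) = -k/4 - n/4 (N(n, k) = (k + n)/(-4) = (k + n)*(-¼) = -k/4 - n/4)
j(Y) = -4 + √(3 + Y)
((-5*1)*((-5*4)*N(2, -1)))*j(-1) + 463 = ((-5*1)*((-5*4)*(-¼*(-1) - ¼*2)))*(-4 + √(3 - 1)) + 463 = (-(-100)*(¼ - ½))*(-4 + √2) + 463 = (-(-100)*(-1)/4)*(-4 + √2) + 463 = (-5*5)*(-4 + √2) + 463 = -25*(-4 + √2) + 463 = (100 - 25*√2) + 463 = 563 - 25*√2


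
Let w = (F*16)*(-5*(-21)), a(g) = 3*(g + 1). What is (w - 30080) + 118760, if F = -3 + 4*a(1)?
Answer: 123960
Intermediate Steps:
a(g) = 3 + 3*g (a(g) = 3*(1 + g) = 3 + 3*g)
F = 21 (F = -3 + 4*(3 + 3*1) = -3 + 4*(3 + 3) = -3 + 4*6 = -3 + 24 = 21)
w = 35280 (w = (21*16)*(-5*(-21)) = 336*105 = 35280)
(w - 30080) + 118760 = (35280 - 30080) + 118760 = 5200 + 118760 = 123960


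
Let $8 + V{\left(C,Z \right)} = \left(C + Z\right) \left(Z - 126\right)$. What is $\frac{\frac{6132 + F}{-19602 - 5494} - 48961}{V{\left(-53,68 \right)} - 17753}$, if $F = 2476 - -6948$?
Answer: $\frac{307185203}{116890894} \approx 2.628$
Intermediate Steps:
$F = 9424$ ($F = 2476 + 6948 = 9424$)
$V{\left(C,Z \right)} = -8 + \left(-126 + Z\right) \left(C + Z\right)$ ($V{\left(C,Z \right)} = -8 + \left(C + Z\right) \left(Z - 126\right) = -8 + \left(C + Z\right) \left(-126 + Z\right) = -8 + \left(-126 + Z\right) \left(C + Z\right)$)
$\frac{\frac{6132 + F}{-19602 - 5494} - 48961}{V{\left(-53,68 \right)} - 17753} = \frac{\frac{6132 + 9424}{-19602 - 5494} - 48961}{\left(-8 + 68^{2} - -6678 - 8568 - 3604\right) - 17753} = \frac{\frac{15556}{-25096} - 48961}{\left(-8 + 4624 + 6678 - 8568 - 3604\right) - 17753} = \frac{15556 \left(- \frac{1}{25096}\right) - 48961}{-878 - 17753} = \frac{- \frac{3889}{6274} - 48961}{-18631} = \left(- \frac{307185203}{6274}\right) \left(- \frac{1}{18631}\right) = \frac{307185203}{116890894}$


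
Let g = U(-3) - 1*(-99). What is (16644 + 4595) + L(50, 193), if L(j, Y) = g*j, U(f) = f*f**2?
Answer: 24839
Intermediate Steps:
U(f) = f**3
g = 72 (g = (-3)**3 - 1*(-99) = -27 + 99 = 72)
L(j, Y) = 72*j
(16644 + 4595) + L(50, 193) = (16644 + 4595) + 72*50 = 21239 + 3600 = 24839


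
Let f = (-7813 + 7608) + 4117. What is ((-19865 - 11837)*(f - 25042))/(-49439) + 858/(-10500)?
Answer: -1172267774777/86518250 ≈ -13549.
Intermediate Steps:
f = 3912 (f = -205 + 4117 = 3912)
((-19865 - 11837)*(f - 25042))/(-49439) + 858/(-10500) = ((-19865 - 11837)*(3912 - 25042))/(-49439) + 858/(-10500) = -31702*(-21130)*(-1/49439) + 858*(-1/10500) = 669863260*(-1/49439) - 143/1750 = -669863260/49439 - 143/1750 = -1172267774777/86518250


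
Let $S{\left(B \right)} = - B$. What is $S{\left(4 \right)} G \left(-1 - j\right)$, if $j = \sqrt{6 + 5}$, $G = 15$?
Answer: $60 + 60 \sqrt{11} \approx 259.0$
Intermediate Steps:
$j = \sqrt{11} \approx 3.3166$
$S{\left(4 \right)} G \left(-1 - j\right) = \left(-1\right) 4 \cdot 15 \left(-1 - \sqrt{11}\right) = \left(-4\right) 15 \left(-1 - \sqrt{11}\right) = - 60 \left(-1 - \sqrt{11}\right) = 60 + 60 \sqrt{11}$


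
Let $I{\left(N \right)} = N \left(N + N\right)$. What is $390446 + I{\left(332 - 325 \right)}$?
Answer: $390544$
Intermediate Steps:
$I{\left(N \right)} = 2 N^{2}$ ($I{\left(N \right)} = N 2 N = 2 N^{2}$)
$390446 + I{\left(332 - 325 \right)} = 390446 + 2 \left(332 - 325\right)^{2} = 390446 + 2 \cdot 7^{2} = 390446 + 2 \cdot 49 = 390446 + 98 = 390544$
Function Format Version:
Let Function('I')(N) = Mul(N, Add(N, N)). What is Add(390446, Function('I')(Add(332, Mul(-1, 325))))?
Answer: 390544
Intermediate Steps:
Function('I')(N) = Mul(2, Pow(N, 2)) (Function('I')(N) = Mul(N, Mul(2, N)) = Mul(2, Pow(N, 2)))
Add(390446, Function('I')(Add(332, Mul(-1, 325)))) = Add(390446, Mul(2, Pow(Add(332, Mul(-1, 325)), 2))) = Add(390446, Mul(2, Pow(Add(332, -325), 2))) = Add(390446, Mul(2, Pow(7, 2))) = Add(390446, Mul(2, 49)) = Add(390446, 98) = 390544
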